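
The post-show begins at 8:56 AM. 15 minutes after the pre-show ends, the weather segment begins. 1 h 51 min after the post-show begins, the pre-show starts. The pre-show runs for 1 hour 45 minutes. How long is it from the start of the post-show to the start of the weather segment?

3 hours 51 minutes

The pre-show starts at 8:56 AM + 111 min = 10:47 AM.
The pre-show ends at 10:47 AM + 105 min = 12:32 PM.
The weather segment starts at 12:32 PM + 15 min = 12:47 PM.
From 8:56 AM to 12:47 PM is 3 hours 51 minutes.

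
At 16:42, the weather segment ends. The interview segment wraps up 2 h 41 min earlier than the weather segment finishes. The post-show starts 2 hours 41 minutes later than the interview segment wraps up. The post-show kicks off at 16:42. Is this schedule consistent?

Yes

The interview segment ends at 16:42 − 161 min = 14:01.
The post-show starts at 14:01 + 161 min = 16:42.
That matches the stated 16:42, so the schedule is consistent.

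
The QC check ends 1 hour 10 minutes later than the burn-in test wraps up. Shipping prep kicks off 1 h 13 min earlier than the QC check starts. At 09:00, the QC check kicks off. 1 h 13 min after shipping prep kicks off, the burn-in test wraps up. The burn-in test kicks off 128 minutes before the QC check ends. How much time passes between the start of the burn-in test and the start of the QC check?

Shipping prep starts at 09:00 − 73 min = 07:47.
The burn-in test ends at 07:47 + 73 min = 09:00.
The QC check ends at 09:00 + 70 min = 10:10.
The burn-in test starts at 10:10 − 128 min = 08:02.
From 08:02 to 09:00 is 58 minutes.

58 minutes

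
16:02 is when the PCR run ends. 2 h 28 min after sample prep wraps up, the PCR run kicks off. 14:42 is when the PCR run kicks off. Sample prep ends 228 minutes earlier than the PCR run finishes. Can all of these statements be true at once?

Sample prep ends at 16:02 − 228 min = 12:14.
The PCR run starts at 12:14 + 148 min = 14:42.
That matches the stated 14:42, so the schedule is consistent.

Yes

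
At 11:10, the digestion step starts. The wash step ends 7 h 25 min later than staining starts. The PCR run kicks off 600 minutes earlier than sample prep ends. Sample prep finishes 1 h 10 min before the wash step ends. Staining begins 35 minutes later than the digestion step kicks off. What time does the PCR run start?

08:00

Staining starts at 11:10 + 35 min = 11:45.
The wash step ends at 11:45 + 445 min = 19:10.
Sample prep ends at 19:10 − 70 min = 18:00.
The PCR run starts at 18:00 − 600 min = 08:00.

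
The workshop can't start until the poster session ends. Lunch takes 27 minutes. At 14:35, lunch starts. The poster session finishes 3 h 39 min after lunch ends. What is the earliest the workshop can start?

18:41

Lunch ends at 14:35 + 27 min = 15:02.
The poster session ends at 15:02 + 219 min = 18:41.
The workshop is bounded by the poster session, so the earliest it can start is 18:41.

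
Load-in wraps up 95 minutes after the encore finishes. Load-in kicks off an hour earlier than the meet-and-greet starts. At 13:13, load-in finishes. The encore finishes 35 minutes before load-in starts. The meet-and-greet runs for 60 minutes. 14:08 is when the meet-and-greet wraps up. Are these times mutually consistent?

The meet-and-greet starts at 14:08 − 60 min = 13:08.
Load-in starts at 13:08 − 60 min = 12:08.
The encore ends at 12:08 − 35 min = 11:33.
Load-in ends at 11:33 + 95 min = 13:08.
But load-in is also said to end at 13:13 — a 5-minute conflict.

No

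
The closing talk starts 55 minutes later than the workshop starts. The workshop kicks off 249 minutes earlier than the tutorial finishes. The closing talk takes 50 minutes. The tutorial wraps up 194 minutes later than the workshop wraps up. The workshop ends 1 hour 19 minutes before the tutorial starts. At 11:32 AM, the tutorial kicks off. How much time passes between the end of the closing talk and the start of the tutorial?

The workshop ends at 11:32 AM − 79 min = 10:13 AM.
The tutorial ends at 10:13 AM + 194 min = 1:27 PM.
The workshop starts at 1:27 PM − 249 min = 9:18 AM.
The closing talk starts at 9:18 AM + 55 min = 10:13 AM.
The closing talk ends at 10:13 AM + 50 min = 11:03 AM.
From 11:03 AM to 11:32 AM is 29 minutes.

29 minutes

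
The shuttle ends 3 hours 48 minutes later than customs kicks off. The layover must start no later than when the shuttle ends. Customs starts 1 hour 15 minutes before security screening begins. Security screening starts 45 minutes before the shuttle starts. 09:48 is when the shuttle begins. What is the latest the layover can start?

11:36

Security screening starts at 09:48 − 45 min = 09:03.
Customs starts at 09:03 − 75 min = 07:48.
The shuttle ends at 07:48 + 228 min = 11:36.
The layover is bounded by the shuttle, so the latest it can start is 11:36.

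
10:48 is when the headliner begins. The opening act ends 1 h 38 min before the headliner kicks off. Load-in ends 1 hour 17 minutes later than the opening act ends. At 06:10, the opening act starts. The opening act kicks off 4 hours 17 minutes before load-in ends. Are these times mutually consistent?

Yes

The opening act ends at 10:48 − 98 min = 09:10.
Load-in ends at 09:10 + 77 min = 10:27.
The opening act starts at 10:27 − 257 min = 06:10.
That matches the stated 06:10, so the schedule is consistent.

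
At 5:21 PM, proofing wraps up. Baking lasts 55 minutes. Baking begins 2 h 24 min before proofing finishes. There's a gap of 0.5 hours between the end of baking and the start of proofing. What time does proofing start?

4:22 PM

Baking starts at 5:21 PM − 144 min = 2:57 PM.
Baking ends at 2:57 PM + 55 min = 3:52 PM.
Proofing starts at 3:52 PM + 30 min = 4:22 PM.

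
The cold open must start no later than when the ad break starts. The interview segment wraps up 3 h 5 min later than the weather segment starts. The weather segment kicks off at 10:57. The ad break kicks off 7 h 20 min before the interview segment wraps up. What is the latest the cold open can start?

The interview segment ends at 10:57 + 185 min = 14:02.
The ad break starts at 14:02 − 440 min = 06:42.
The cold open is bounded by the ad break, so the latest it can start is 06:42.

06:42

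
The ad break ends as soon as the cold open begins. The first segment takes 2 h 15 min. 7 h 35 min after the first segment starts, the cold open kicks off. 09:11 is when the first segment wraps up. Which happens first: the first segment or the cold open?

The first segment starts at 09:11 − 135 min = 06:56.
The cold open starts at 06:56 + 455 min = 14:31.
The first segment starts at 06:56 and the cold open starts at 14:31, so the first segment is first.

the first segment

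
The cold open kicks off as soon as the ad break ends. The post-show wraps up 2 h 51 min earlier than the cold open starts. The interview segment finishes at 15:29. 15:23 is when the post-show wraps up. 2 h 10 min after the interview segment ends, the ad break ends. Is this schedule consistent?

The ad break ends at 15:29 + 130 min = 17:39.
So the cold open starts at 17:39.
The post-show ends at 17:39 − 171 min = 14:48.
But the post-show is also said to end at 15:23 — a 35-minute conflict.

No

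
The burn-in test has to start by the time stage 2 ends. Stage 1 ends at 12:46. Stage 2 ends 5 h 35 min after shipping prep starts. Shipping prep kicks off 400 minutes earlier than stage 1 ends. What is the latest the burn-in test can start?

Shipping prep starts at 12:46 − 400 min = 06:06.
Stage 2 ends at 06:06 + 335 min = 11:41.
The burn-in test is bounded by stage 2, so the latest it can start is 11:41.

11:41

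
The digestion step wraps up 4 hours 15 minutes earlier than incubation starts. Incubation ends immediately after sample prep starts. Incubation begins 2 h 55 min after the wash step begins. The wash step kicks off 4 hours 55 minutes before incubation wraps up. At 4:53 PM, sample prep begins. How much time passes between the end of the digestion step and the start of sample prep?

6 h 15 min

Incubation ends at 4:53 PM.
The wash step starts at 4:53 PM − 295 min = 11:58 AM.
Incubation starts at 11:58 AM + 175 min = 2:53 PM.
The digestion step ends at 2:53 PM − 255 min = 10:38 AM.
From 10:38 AM to 4:53 PM is 6 h 15 min.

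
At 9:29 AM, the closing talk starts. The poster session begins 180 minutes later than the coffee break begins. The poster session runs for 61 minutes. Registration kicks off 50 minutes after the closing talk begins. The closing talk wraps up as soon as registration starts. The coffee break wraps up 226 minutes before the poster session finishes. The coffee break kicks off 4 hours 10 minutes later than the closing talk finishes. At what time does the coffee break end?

Registration starts at 9:29 AM + 50 min = 10:19 AM.
So the closing talk ends at 10:19 AM.
The coffee break starts at 10:19 AM + 250 min = 2:29 PM.
The poster session starts at 2:29 PM + 180 min = 5:29 PM.
The poster session ends at 5:29 PM + 61 min = 6:30 PM.
The coffee break ends at 6:30 PM − 226 min = 2:44 PM.

2:44 PM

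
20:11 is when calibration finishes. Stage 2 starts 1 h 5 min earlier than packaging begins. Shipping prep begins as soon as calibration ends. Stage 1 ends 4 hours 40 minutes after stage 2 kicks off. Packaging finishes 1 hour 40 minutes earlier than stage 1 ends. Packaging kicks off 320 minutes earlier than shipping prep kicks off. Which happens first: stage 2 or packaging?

Shipping prep starts at 20:11.
Packaging starts at 20:11 − 320 min = 14:51.
Stage 2 starts at 14:51 − 65 min = 13:46.
Stage 2 starts at 13:46 and packaging starts at 14:51, so stage 2 is first.

stage 2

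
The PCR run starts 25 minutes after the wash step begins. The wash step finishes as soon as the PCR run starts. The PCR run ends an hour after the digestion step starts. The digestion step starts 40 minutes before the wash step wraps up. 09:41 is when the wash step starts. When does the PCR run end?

10:26

The PCR run starts at 09:41 + 25 min = 10:06.
So the wash step ends at 10:06.
The digestion step starts at 10:06 − 40 min = 09:26.
The PCR run ends at 09:26 + 60 min = 10:26.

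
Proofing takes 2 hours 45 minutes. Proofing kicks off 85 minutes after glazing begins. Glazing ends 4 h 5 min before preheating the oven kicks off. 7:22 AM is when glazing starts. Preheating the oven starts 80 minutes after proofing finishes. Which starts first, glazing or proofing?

glazing

Proofing starts at 7:22 AM + 85 min = 8:47 AM.
Glazing starts at 7:22 AM and proofing starts at 8:47 AM, so glazing is first.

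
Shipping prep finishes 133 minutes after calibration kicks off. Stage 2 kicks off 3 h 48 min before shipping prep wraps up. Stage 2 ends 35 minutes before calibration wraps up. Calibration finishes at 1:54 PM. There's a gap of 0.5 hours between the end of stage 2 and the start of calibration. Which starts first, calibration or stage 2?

Stage 2 ends at 1:54 PM − 35 min = 1:19 PM.
Calibration starts at 1:19 PM + 30 min = 1:49 PM.
Shipping prep ends at 1:49 PM + 133 min = 4:02 PM.
Stage 2 starts at 4:02 PM − 228 min = 12:14 PM.
Calibration starts at 1:49 PM and stage 2 starts at 12:14 PM, so stage 2 is first.

stage 2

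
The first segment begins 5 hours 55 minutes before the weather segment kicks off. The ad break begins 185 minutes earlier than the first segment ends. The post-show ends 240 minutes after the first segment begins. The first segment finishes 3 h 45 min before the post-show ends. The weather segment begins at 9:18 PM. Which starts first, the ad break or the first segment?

The first segment starts at 9:18 PM − 355 min = 3:23 PM.
The post-show ends at 3:23 PM + 240 min = 7:23 PM.
The first segment ends at 7:23 PM − 225 min = 3:38 PM.
The ad break starts at 3:38 PM − 185 min = 12:33 PM.
The ad break starts at 12:33 PM and the first segment starts at 3:23 PM, so the ad break is first.

the ad break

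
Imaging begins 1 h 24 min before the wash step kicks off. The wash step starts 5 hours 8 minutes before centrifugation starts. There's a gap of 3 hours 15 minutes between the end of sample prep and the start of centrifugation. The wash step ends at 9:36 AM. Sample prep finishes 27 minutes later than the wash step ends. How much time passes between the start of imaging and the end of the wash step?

2 hours 50 minutes

Sample prep ends at 9:36 AM + 27 min = 10:03 AM.
Centrifugation starts at 10:03 AM + 195 min = 1:18 PM.
The wash step starts at 1:18 PM − 308 min = 8:10 AM.
Imaging starts at 8:10 AM − 84 min = 6:46 AM.
From 6:46 AM to 9:36 AM is 2 hours 50 minutes.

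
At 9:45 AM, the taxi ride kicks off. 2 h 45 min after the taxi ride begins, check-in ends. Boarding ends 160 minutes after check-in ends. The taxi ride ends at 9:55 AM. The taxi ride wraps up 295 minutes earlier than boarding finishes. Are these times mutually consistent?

Check-in ends at 9:45 AM + 165 min = 12:30 PM.
Boarding ends at 12:30 PM + 160 min = 3:10 PM.
The taxi ride ends at 3:10 PM − 295 min = 10:15 AM.
But the taxi ride is also said to end at 9:55 AM — a 20-minute conflict.

No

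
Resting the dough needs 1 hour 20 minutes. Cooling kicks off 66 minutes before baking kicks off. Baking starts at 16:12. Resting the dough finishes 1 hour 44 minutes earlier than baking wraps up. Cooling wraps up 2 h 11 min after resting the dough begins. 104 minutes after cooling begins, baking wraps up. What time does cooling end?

Cooling starts at 16:12 − 66 min = 15:06.
Baking ends at 15:06 + 104 min = 16:50.
Resting the dough ends at 16:50 − 104 min = 15:06.
Resting the dough starts at 15:06 − 80 min = 13:46.
Cooling ends at 13:46 + 131 min = 15:57.

15:57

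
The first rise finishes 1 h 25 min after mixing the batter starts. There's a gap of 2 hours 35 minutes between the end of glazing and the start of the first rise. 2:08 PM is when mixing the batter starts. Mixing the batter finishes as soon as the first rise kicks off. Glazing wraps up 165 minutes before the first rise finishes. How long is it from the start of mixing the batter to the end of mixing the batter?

1 hour 15 minutes

The first rise ends at 2:08 PM + 85 min = 3:33 PM.
Glazing ends at 3:33 PM − 165 min = 12:48 PM.
The first rise starts at 12:48 PM + 155 min = 3:23 PM.
So mixing the batter ends at 3:23 PM.
From 2:08 PM to 3:23 PM is 1 hour 15 minutes.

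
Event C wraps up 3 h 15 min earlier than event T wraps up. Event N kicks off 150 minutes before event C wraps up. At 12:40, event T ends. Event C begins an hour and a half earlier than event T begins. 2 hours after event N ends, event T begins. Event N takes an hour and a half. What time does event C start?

Event C ends at 12:40 − 195 min = 09:25.
Event N starts at 09:25 − 150 min = 06:55.
Event N ends at 06:55 + 90 min = 08:25.
Event T starts at 08:25 + 120 min = 10:25.
Event C starts at 10:25 − 90 min = 08:55.

08:55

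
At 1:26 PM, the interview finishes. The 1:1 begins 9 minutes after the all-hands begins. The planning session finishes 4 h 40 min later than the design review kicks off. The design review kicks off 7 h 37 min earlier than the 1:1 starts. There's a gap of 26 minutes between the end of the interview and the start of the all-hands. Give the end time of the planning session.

11:04 AM

The all-hands starts at 1:26 PM + 26 min = 1:52 PM.
The 1:1 starts at 1:52 PM + 9 min = 2:01 PM.
The design review starts at 2:01 PM − 457 min = 6:24 AM.
The planning session ends at 6:24 AM + 280 min = 11:04 AM.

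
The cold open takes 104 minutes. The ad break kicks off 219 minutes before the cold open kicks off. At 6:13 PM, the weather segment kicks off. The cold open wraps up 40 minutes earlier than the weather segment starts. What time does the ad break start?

12:10 PM

The cold open ends at 6:13 PM − 40 min = 5:33 PM.
The cold open starts at 5:33 PM − 104 min = 3:49 PM.
The ad break starts at 3:49 PM − 219 min = 12:10 PM.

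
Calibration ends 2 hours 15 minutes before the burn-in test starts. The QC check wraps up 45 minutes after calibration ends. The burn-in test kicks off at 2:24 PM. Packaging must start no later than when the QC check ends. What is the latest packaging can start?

12:54 PM

Calibration ends at 2:24 PM − 135 min = 12:09 PM.
The QC check ends at 12:09 PM + 45 min = 12:54 PM.
Packaging is bounded by the QC check, so the latest it can start is 12:54 PM.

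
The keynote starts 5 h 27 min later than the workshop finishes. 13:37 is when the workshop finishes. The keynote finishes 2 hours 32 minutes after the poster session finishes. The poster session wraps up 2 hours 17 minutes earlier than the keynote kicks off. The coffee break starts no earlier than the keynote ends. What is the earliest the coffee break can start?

The keynote starts at 13:37 + 327 min = 19:04.
The poster session ends at 19:04 − 137 min = 16:47.
The keynote ends at 16:47 + 152 min = 19:19.
The coffee break is bounded by the keynote, so the earliest it can start is 19:19.

19:19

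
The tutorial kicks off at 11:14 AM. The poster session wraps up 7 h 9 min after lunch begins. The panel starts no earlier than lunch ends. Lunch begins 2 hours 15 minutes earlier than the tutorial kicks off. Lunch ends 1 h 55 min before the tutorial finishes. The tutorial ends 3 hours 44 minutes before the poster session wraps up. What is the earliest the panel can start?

10:29 AM

Lunch starts at 11:14 AM − 135 min = 8:59 AM.
The poster session ends at 8:59 AM + 429 min = 4:08 PM.
The tutorial ends at 4:08 PM − 224 min = 12:24 PM.
Lunch ends at 12:24 PM − 115 min = 10:29 AM.
The panel is bounded by lunch, so the earliest it can start is 10:29 AM.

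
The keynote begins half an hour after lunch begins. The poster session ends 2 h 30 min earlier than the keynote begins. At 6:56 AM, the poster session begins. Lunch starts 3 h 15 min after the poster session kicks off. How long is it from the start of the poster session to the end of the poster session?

1 hour 15 minutes

Lunch starts at 6:56 AM + 195 min = 10:11 AM.
The keynote starts at 10:11 AM + 30 min = 10:41 AM.
The poster session ends at 10:41 AM − 150 min = 8:11 AM.
From 6:56 AM to 8:11 AM is 1 hour 15 minutes.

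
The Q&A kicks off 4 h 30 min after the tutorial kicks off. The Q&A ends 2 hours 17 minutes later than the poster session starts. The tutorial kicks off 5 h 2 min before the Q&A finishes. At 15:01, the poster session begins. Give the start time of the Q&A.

The Q&A ends at 15:01 + 137 min = 17:18.
The tutorial starts at 17:18 − 302 min = 12:16.
The Q&A starts at 12:16 + 270 min = 16:46.

16:46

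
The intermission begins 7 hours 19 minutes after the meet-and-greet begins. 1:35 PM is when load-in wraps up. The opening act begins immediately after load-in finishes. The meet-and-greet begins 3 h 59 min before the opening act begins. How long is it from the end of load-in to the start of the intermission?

3 hours 20 minutes

The opening act starts at 1:35 PM.
The meet-and-greet starts at 1:35 PM − 239 min = 9:36 AM.
The intermission starts at 9:36 AM + 439 min = 4:55 PM.
From 1:35 PM to 4:55 PM is 3 hours 20 minutes.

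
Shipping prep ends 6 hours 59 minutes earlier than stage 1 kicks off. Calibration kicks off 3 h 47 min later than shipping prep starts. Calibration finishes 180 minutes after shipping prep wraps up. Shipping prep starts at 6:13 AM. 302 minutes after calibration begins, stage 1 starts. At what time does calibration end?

11:03 AM

Calibration starts at 6:13 AM + 227 min = 10:00 AM.
Stage 1 starts at 10:00 AM + 302 min = 3:02 PM.
Shipping prep ends at 3:02 PM − 419 min = 8:03 AM.
Calibration ends at 8:03 AM + 180 min = 11:03 AM.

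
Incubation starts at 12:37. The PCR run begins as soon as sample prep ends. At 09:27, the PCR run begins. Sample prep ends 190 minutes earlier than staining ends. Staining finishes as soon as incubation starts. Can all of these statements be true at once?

Staining ends at 12:37.
Sample prep ends at 12:37 − 190 min = 09:27.
So the PCR run starts at 09:27.
That matches the stated 09:27, so the schedule is consistent.

Yes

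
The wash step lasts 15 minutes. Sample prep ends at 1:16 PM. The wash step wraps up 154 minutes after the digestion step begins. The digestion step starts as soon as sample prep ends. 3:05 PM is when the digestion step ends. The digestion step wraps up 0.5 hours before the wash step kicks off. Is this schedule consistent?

The digestion step starts at 1:16 PM.
The wash step ends at 1:16 PM + 154 min = 3:50 PM.
The wash step starts at 3:50 PM − 15 min = 3:35 PM.
The digestion step ends at 3:35 PM − 30 min = 3:05 PM.
That matches the stated 3:05 PM, so the schedule is consistent.

Yes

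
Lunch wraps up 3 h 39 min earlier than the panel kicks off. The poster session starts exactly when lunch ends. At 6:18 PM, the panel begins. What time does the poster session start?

2:39 PM

Lunch ends at 6:18 PM − 219 min = 2:39 PM.
So the poster session starts at 2:39 PM.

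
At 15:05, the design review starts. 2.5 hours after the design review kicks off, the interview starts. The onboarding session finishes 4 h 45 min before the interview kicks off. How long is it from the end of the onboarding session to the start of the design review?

2 h 15 min

The interview starts at 15:05 + 150 min = 17:35.
The onboarding session ends at 17:35 − 285 min = 12:50.
From 12:50 to 15:05 is 2 h 15 min.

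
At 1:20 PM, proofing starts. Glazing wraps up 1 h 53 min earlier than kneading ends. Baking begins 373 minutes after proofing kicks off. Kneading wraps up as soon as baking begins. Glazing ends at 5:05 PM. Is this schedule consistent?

No

Baking starts at 1:20 PM + 373 min = 7:33 PM.
So kneading ends at 7:33 PM.
Glazing ends at 7:33 PM − 113 min = 5:40 PM.
But glazing is also said to end at 5:05 PM — a 35-minute conflict.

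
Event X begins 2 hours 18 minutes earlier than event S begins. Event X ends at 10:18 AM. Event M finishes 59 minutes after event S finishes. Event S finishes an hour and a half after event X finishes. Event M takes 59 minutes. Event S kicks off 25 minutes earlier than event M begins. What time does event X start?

9:05 AM

Event S ends at 10:18 AM + 90 min = 11:48 AM.
Event M ends at 11:48 AM + 59 min = 12:47 PM.
Event M starts at 12:47 PM − 59 min = 11:48 AM.
Event S starts at 11:48 AM − 25 min = 11:23 AM.
Event X starts at 11:23 AM − 138 min = 9:05 AM.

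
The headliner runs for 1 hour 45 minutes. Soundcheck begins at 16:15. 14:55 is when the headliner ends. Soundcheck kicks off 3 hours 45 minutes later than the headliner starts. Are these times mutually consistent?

No

The headliner starts at 14:55 − 105 min = 13:10.
Soundcheck starts at 13:10 + 225 min = 16:55.
But soundcheck is also said to start at 16:15 — a 40-minute conflict.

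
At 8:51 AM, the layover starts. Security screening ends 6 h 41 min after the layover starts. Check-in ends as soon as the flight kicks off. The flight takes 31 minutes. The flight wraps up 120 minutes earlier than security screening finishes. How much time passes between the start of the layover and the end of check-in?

250 minutes

Security screening ends at 8:51 AM + 401 min = 3:32 PM.
The flight ends at 3:32 PM − 120 min = 1:32 PM.
The flight starts at 1:32 PM − 31 min = 1:01 PM.
So check-in ends at 1:01 PM.
From 8:51 AM to 1:01 PM is 250 minutes.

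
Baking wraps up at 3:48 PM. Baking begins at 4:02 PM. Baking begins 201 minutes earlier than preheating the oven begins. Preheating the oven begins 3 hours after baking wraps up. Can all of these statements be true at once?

Preheating the oven starts at 3:48 PM + 180 min = 6:48 PM.
Baking starts at 6:48 PM − 201 min = 3:27 PM.
But baking is also said to start at 4:02 PM — a 35-minute conflict.

No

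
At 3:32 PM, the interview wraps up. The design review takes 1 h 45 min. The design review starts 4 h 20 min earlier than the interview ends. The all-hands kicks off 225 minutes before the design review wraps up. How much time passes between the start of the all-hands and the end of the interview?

380 minutes

The design review starts at 3:32 PM − 260 min = 11:12 AM.
The design review ends at 11:12 AM + 105 min = 12:57 PM.
The all-hands starts at 12:57 PM − 225 min = 9:12 AM.
From 9:12 AM to 3:32 PM is 380 minutes.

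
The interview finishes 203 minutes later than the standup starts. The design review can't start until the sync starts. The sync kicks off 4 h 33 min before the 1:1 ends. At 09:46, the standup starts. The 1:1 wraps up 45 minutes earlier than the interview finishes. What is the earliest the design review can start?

07:51

The interview ends at 09:46 + 203 min = 13:09.
The 1:1 ends at 13:09 − 45 min = 12:24.
The sync starts at 12:24 − 273 min = 07:51.
The design review is bounded by the sync, so the earliest it can start is 07:51.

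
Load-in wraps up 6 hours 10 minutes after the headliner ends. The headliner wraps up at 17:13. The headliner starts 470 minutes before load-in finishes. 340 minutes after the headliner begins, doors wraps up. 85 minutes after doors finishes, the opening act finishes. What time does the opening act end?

22:38

Load-in ends at 17:13 + 370 min = 23:23.
The headliner starts at 23:23 − 470 min = 15:33.
Doors ends at 15:33 + 340 min = 21:13.
The opening act ends at 21:13 + 85 min = 22:38.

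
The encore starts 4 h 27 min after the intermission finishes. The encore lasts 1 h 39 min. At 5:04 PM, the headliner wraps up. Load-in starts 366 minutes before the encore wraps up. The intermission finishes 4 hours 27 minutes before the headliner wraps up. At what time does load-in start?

The intermission ends at 5:04 PM − 267 min = 12:37 PM.
The encore starts at 12:37 PM + 267 min = 5:04 PM.
The encore ends at 5:04 PM + 99 min = 6:43 PM.
Load-in starts at 6:43 PM − 366 min = 12:37 PM.

12:37 PM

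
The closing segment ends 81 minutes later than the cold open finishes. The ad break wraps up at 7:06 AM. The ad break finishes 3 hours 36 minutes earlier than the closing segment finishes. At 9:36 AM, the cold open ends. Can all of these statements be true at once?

No

The closing segment ends at 9:36 AM + 81 min = 10:57 AM.
The ad break ends at 10:57 AM − 216 min = 7:21 AM.
But the ad break is also said to end at 7:06 AM — a 15-minute conflict.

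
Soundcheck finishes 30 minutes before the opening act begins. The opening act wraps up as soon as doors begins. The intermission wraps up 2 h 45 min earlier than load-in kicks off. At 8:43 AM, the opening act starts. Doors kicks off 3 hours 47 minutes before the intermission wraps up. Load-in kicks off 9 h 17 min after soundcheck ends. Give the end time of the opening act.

10:58 AM

Soundcheck ends at 8:43 AM − 30 min = 8:13 AM.
Load-in starts at 8:13 AM + 557 min = 5:30 PM.
The intermission ends at 5:30 PM − 165 min = 2:45 PM.
Doors starts at 2:45 PM − 227 min = 10:58 AM.
So the opening act ends at 10:58 AM.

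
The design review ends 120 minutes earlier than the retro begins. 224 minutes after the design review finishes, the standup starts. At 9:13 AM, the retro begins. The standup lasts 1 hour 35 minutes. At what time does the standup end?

12:32 PM

The design review ends at 9:13 AM − 120 min = 7:13 AM.
The standup starts at 7:13 AM + 224 min = 10:57 AM.
The standup ends at 10:57 AM + 95 min = 12:32 PM.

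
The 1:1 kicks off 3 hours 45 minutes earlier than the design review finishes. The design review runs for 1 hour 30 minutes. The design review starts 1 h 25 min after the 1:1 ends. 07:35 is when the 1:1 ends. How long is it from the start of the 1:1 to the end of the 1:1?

The design review starts at 07:35 + 85 min = 09:00.
The design review ends at 09:00 + 90 min = 10:30.
The 1:1 starts at 10:30 − 225 min = 06:45.
From 06:45 to 07:35 is 50 minutes.

50 minutes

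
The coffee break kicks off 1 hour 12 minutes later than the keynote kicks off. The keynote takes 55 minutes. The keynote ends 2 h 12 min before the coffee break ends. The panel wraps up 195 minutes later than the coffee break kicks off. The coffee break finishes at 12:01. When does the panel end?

The keynote ends at 12:01 − 132 min = 09:49.
The keynote starts at 09:49 − 55 min = 08:54.
The coffee break starts at 08:54 + 72 min = 10:06.
The panel ends at 10:06 + 195 min = 13:21.

13:21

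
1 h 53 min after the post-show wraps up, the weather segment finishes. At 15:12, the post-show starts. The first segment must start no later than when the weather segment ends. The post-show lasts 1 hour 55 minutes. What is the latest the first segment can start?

The post-show ends at 15:12 + 115 min = 17:07.
The weather segment ends at 17:07 + 113 min = 19:00.
The first segment is bounded by the weather segment, so the latest it can start is 19:00.

19:00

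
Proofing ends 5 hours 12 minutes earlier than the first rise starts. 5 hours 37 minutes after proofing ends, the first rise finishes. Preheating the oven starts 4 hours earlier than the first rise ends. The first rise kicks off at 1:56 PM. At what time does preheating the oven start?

Proofing ends at 1:56 PM − 312 min = 8:44 AM.
The first rise ends at 8:44 AM + 337 min = 2:21 PM.
Preheating the oven starts at 2:21 PM − 240 min = 10:21 AM.

10:21 AM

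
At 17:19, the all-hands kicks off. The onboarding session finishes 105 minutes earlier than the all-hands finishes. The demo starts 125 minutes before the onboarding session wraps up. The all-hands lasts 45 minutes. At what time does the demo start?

14:14

The all-hands ends at 17:19 + 45 min = 18:04.
The onboarding session ends at 18:04 − 105 min = 16:19.
The demo starts at 16:19 − 125 min = 14:14.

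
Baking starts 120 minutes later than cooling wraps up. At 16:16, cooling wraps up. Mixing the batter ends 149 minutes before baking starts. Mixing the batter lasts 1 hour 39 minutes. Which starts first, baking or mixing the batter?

Baking starts at 16:16 + 120 min = 18:16.
Mixing the batter ends at 18:16 − 149 min = 15:47.
Mixing the batter starts at 15:47 − 99 min = 14:08.
Baking starts at 18:16 and mixing the batter starts at 14:08, so mixing the batter is first.

mixing the batter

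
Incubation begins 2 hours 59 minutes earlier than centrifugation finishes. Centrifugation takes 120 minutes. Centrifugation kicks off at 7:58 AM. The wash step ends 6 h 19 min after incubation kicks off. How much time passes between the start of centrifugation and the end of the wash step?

Centrifugation ends at 7:58 AM + 120 min = 9:58 AM.
Incubation starts at 9:58 AM − 179 min = 6:59 AM.
The wash step ends at 6:59 AM + 379 min = 1:18 PM.
From 7:58 AM to 1:18 PM is 5 h 20 min.

5 h 20 min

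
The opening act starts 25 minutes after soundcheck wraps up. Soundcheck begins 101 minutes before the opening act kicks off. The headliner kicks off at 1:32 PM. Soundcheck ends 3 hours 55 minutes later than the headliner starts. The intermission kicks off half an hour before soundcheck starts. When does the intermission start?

Soundcheck ends at 1:32 PM + 235 min = 5:27 PM.
The opening act starts at 5:27 PM + 25 min = 5:52 PM.
Soundcheck starts at 5:52 PM − 101 min = 4:11 PM.
The intermission starts at 4:11 PM − 30 min = 3:41 PM.

3:41 PM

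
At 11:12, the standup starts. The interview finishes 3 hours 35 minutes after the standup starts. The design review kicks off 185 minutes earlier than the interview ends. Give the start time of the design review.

The interview ends at 11:12 + 215 min = 14:47.
The design review starts at 14:47 − 185 min = 11:42.

11:42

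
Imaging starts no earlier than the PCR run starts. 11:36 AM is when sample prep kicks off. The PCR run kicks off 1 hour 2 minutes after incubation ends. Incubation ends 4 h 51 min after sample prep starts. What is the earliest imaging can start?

5:29 PM

Incubation ends at 11:36 AM + 291 min = 4:27 PM.
The PCR run starts at 4:27 PM + 62 min = 5:29 PM.
Imaging is bounded by the PCR run, so the earliest it can start is 5:29 PM.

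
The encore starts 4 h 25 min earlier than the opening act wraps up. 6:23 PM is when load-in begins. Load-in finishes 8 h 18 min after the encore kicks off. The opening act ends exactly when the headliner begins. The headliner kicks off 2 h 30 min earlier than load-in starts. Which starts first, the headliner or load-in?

the headliner

The headliner starts at 6:23 PM − 150 min = 3:53 PM.
The headliner starts at 3:53 PM and load-in starts at 6:23 PM, so the headliner is first.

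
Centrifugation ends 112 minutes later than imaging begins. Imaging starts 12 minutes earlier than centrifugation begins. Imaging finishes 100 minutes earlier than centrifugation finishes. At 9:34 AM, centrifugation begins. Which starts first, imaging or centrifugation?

Imaging starts at 9:34 AM − 12 min = 9:22 AM.
Imaging starts at 9:22 AM and centrifugation starts at 9:34 AM, so imaging is first.

imaging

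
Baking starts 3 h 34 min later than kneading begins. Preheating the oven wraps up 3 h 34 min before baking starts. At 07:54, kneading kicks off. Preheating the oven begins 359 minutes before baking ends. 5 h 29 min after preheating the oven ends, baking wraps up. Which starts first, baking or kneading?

Baking starts at 07:54 + 214 min = 11:28.
Baking starts at 11:28 and kneading starts at 07:54, so kneading is first.

kneading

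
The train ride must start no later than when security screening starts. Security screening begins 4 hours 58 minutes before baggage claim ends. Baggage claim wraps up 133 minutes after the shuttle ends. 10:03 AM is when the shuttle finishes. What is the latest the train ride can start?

7:18 AM

Baggage claim ends at 10:03 AM + 133 min = 12:16 PM.
Security screening starts at 12:16 PM − 298 min = 7:18 AM.
The train ride is bounded by security screening, so the latest it can start is 7:18 AM.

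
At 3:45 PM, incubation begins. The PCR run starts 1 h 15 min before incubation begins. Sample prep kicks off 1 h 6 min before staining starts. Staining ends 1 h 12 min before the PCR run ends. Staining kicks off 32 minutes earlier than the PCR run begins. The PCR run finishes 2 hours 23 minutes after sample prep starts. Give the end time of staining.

2:03 PM

The PCR run starts at 3:45 PM − 75 min = 2:30 PM.
Staining starts at 2:30 PM − 32 min = 1:58 PM.
Sample prep starts at 1:58 PM − 66 min = 12:52 PM.
The PCR run ends at 12:52 PM + 143 min = 3:15 PM.
Staining ends at 3:15 PM − 72 min = 2:03 PM.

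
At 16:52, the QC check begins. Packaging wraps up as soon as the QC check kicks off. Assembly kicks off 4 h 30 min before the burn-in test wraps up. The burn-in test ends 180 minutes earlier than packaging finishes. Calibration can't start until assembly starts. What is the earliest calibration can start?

09:22

Packaging ends at 16:52.
The burn-in test ends at 16:52 − 180 min = 13:52.
Assembly starts at 13:52 − 270 min = 09:22.
Calibration is bounded by assembly, so the earliest it can start is 09:22.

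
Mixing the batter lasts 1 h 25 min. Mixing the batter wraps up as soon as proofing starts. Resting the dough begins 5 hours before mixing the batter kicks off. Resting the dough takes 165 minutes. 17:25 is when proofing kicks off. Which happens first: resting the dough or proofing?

Mixing the batter ends at 17:25.
Mixing the batter starts at 17:25 − 85 min = 16:00.
Resting the dough starts at 16:00 − 300 min = 11:00.
Resting the dough starts at 11:00 and proofing starts at 17:25, so resting the dough is first.

resting the dough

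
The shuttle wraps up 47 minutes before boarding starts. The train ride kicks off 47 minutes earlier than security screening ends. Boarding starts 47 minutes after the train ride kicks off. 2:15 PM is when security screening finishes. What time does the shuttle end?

The train ride starts at 2:15 PM − 47 min = 1:28 PM.
Boarding starts at 1:28 PM + 47 min = 2:15 PM.
The shuttle ends at 2:15 PM − 47 min = 1:28 PM.

1:28 PM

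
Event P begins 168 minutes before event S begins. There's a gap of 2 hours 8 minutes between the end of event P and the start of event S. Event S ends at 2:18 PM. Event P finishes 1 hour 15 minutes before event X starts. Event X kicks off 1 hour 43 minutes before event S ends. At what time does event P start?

Event X starts at 2:18 PM − 103 min = 12:35 PM.
Event P ends at 12:35 PM − 75 min = 11:20 AM.
Event S starts at 11:20 AM + 128 min = 1:28 PM.
Event P starts at 1:28 PM − 168 min = 10:40 AM.

10:40 AM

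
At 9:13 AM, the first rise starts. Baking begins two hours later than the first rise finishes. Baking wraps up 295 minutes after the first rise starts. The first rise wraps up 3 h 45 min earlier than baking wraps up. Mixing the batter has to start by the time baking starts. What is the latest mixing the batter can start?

12:23 PM

Baking ends at 9:13 AM + 295 min = 2:08 PM.
The first rise ends at 2:08 PM − 225 min = 10:23 AM.
Baking starts at 10:23 AM + 120 min = 12:23 PM.
Mixing the batter is bounded by baking, so the latest it can start is 12:23 PM.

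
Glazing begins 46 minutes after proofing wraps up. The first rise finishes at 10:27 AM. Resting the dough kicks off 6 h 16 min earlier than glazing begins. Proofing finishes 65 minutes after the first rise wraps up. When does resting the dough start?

Proofing ends at 10:27 AM + 65 min = 11:32 AM.
Glazing starts at 11:32 AM + 46 min = 12:18 PM.
Resting the dough starts at 12:18 PM − 376 min = 6:02 AM.

6:02 AM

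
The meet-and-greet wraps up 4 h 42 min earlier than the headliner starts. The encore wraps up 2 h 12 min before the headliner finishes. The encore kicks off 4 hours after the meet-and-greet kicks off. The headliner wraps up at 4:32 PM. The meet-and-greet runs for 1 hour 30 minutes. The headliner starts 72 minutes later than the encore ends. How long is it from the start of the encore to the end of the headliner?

The encore ends at 4:32 PM − 132 min = 2:20 PM.
The headliner starts at 2:20 PM + 72 min = 3:32 PM.
The meet-and-greet ends at 3:32 PM − 282 min = 10:50 AM.
The meet-and-greet starts at 10:50 AM − 90 min = 9:20 AM.
The encore starts at 9:20 AM + 240 min = 1:20 PM.
From 1:20 PM to 4:32 PM is 192 minutes.

192 minutes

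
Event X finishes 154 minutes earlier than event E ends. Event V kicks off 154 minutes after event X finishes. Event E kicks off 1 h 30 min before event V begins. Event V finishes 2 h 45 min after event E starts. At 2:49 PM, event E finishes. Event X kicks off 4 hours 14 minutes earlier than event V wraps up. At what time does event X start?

Event X ends at 2:49 PM − 154 min = 12:15 PM.
Event V starts at 12:15 PM + 154 min = 2:49 PM.
Event E starts at 2:49 PM − 90 min = 1:19 PM.
Event V ends at 1:19 PM + 165 min = 4:04 PM.
Event X starts at 4:04 PM − 254 min = 11:50 AM.

11:50 AM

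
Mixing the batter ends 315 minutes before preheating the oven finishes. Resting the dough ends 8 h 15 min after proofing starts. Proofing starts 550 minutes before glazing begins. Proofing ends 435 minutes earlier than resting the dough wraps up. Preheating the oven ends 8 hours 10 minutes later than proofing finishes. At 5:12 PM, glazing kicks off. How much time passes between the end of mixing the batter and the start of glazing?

Proofing starts at 5:12 PM − 550 min = 8:02 AM.
Resting the dough ends at 8:02 AM + 495 min = 4:17 PM.
Proofing ends at 4:17 PM − 435 min = 9:02 AM.
Preheating the oven ends at 9:02 AM + 490 min = 5:12 PM.
Mixing the batter ends at 5:12 PM − 315 min = 11:57 AM.
From 11:57 AM to 5:12 PM is 5 h 15 min.

5 h 15 min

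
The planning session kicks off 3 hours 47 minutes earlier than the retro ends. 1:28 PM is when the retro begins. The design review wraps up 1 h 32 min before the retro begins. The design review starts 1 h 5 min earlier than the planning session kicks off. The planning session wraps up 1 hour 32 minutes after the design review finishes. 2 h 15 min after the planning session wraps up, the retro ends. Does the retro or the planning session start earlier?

the planning session

The design review ends at 1:28 PM − 92 min = 11:56 AM.
The planning session ends at 11:56 AM + 92 min = 1:28 PM.
The retro ends at 1:28 PM + 135 min = 3:43 PM.
The planning session starts at 3:43 PM − 227 min = 11:56 AM.
The retro starts at 1:28 PM and the planning session starts at 11:56 AM, so the planning session is first.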